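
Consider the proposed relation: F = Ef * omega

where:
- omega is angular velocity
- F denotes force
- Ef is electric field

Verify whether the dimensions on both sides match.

No

omega (angular velocity) has dimensions [T^-1].
F (force) has dimensions [L M T^-2].
Ef (electric field) has dimensions [I^-1 L M T^-3].

Left side: [L M T^-2]
Right side: [I^-1 L M T^-4]

The two sides have different dimensions, so the equation is NOT dimensionally consistent.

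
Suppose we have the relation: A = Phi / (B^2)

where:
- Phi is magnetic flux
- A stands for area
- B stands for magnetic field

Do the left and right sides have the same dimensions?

No

Phi (magnetic flux) has dimensions [I^-1 L^2 M T^-2].
A (area) has dimensions [L^2].
B (magnetic field) has dimensions [I^-1 M T^-2].

Left side: [L^2]
Right side: [I L^2 M^-1 T^2]

The two sides have different dimensions, so the equation is NOT dimensionally consistent.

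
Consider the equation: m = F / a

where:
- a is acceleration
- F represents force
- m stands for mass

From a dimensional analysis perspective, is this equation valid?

Yes

a (acceleration) has dimensions [L T^-2].
F (force) has dimensions [L M T^-2].
m (mass) has dimensions [M].

Left side: [M]
Right side: [M]

Both sides have the same dimensions, so the equation is dimensionally consistent.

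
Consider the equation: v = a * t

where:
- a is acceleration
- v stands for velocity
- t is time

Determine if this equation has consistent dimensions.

Yes

a (acceleration) has dimensions [L T^-2].
v (velocity) has dimensions [L T^-1].
t (time) has dimensions [T].

Left side: [L T^-1]
Right side: [L T^-1]

Both sides have the same dimensions, so the equation is dimensionally consistent.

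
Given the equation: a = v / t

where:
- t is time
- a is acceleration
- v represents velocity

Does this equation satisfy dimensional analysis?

Yes

t (time) has dimensions [T].
a (acceleration) has dimensions [L T^-2].
v (velocity) has dimensions [L T^-1].

Left side: [L T^-2]
Right side: [L T^-2]

Both sides have the same dimensions, so the equation is dimensionally consistent.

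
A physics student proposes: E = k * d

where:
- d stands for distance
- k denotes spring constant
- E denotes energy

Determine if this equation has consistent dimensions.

No

d (distance) has dimensions [L].
k (spring constant) has dimensions [M T^-2].
E (energy) has dimensions [L^2 M T^-2].

Left side: [L^2 M T^-2]
Right side: [L M T^-2]

The two sides have different dimensions, so the equation is NOT dimensionally consistent.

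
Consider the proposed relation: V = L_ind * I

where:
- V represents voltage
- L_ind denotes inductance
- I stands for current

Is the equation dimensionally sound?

No

V (voltage) has dimensions [I^-1 L^2 M T^-3].
L_ind (inductance) has dimensions [I^-2 L^2 M T^-2].
I (current) has dimensions [I].

Left side: [I^-1 L^2 M T^-3]
Right side: [I^-1 L^2 M T^-2]

The two sides have different dimensions, so the equation is NOT dimensionally consistent.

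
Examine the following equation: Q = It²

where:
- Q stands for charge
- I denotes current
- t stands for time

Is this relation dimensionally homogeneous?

No

Q (charge) has dimensions [I T].
I (current) has dimensions [I].
t (time) has dimensions [T].

Left side: [I T]
Right side: [I T^2]

The two sides have different dimensions, so the equation is NOT dimensionally consistent.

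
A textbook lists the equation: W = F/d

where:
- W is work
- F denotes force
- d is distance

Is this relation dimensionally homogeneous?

No

W (work) has dimensions [L^2 M T^-2].
F (force) has dimensions [L M T^-2].
d (distance) has dimensions [L].

Left side: [L^2 M T^-2]
Right side: [M T^-2]

The two sides have different dimensions, so the equation is NOT dimensionally consistent.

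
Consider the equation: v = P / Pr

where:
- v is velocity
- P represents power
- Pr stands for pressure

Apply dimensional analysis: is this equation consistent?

No

v (velocity) has dimensions [L T^-1].
P (power) has dimensions [L^2 M T^-3].
Pr (pressure) has dimensions [L^-1 M T^-2].

Left side: [L T^-1]
Right side: [L^3 T^-1]

The two sides have different dimensions, so the equation is NOT dimensionally consistent.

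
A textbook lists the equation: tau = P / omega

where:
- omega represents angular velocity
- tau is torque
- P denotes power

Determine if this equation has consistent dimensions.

Yes

omega (angular velocity) has dimensions [T^-1].
tau (torque) has dimensions [L^2 M T^-2].
P (power) has dimensions [L^2 M T^-3].

Left side: [L^2 M T^-2]
Right side: [L^2 M T^-2]

Both sides have the same dimensions, so the equation is dimensionally consistent.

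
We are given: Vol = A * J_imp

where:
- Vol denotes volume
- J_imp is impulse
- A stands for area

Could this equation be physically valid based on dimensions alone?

No

Vol (volume) has dimensions [L^3].
J_imp (impulse) has dimensions [L M T^-1].
A (area) has dimensions [L^2].

Left side: [L^3]
Right side: [L^3 M T^-1]

The two sides have different dimensions, so the equation is NOT dimensionally consistent.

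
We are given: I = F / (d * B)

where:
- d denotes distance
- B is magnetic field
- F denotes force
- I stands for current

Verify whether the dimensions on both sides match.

Yes

d (distance) has dimensions [L].
B (magnetic field) has dimensions [I^-1 M T^-2].
F (force) has dimensions [L M T^-2].
I (current) has dimensions [I].

Left side: [I]
Right side: [I]

Both sides have the same dimensions, so the equation is dimensionally consistent.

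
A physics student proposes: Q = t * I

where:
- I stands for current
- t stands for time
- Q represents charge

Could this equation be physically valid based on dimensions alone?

Yes

I (current) has dimensions [I].
t (time) has dimensions [T].
Q (charge) has dimensions [I T].

Left side: [I T]
Right side: [I T]

Both sides have the same dimensions, so the equation is dimensionally consistent.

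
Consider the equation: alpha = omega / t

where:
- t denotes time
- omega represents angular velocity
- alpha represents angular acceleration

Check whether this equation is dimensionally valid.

Yes

t (time) has dimensions [T].
omega (angular velocity) has dimensions [T^-1].
alpha (angular acceleration) has dimensions [T^-2].

Left side: [T^-2]
Right side: [T^-2]

Both sides have the same dimensions, so the equation is dimensionally consistent.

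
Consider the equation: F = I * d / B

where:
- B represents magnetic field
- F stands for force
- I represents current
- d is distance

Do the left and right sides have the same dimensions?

No

B (magnetic field) has dimensions [I^-1 M T^-2].
F (force) has dimensions [L M T^-2].
I (current) has dimensions [I].
d (distance) has dimensions [L].

Left side: [L M T^-2]
Right side: [I^2 L M^-1 T^2]

The two sides have different dimensions, so the equation is NOT dimensionally consistent.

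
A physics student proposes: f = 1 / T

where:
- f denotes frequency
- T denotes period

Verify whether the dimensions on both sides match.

Yes

f (frequency) has dimensions [T^-1].
T (period) has dimensions [T].

Left side: [T^-1]
Right side: [T^-1]

Both sides have the same dimensions, so the equation is dimensionally consistent.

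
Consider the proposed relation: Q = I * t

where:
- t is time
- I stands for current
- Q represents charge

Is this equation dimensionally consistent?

Yes

t (time) has dimensions [T].
I (current) has dimensions [I].
Q (charge) has dimensions [I T].

Left side: [I T]
Right side: [I T]

Both sides have the same dimensions, so the equation is dimensionally consistent.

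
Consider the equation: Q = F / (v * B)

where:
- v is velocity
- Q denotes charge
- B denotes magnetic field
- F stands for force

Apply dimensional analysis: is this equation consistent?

Yes

v (velocity) has dimensions [L T^-1].
Q (charge) has dimensions [I T].
B (magnetic field) has dimensions [I^-1 M T^-2].
F (force) has dimensions [L M T^-2].

Left side: [I T]
Right side: [I T]

Both sides have the same dimensions, so the equation is dimensionally consistent.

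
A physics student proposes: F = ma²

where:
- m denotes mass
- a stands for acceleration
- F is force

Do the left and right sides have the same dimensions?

No

m (mass) has dimensions [M].
a (acceleration) has dimensions [L T^-2].
F (force) has dimensions [L M T^-2].

Left side: [L M T^-2]
Right side: [L^2 M T^-4]

The two sides have different dimensions, so the equation is NOT dimensionally consistent.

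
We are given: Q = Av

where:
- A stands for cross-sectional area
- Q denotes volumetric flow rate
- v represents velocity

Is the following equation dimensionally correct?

Yes

A (cross-sectional area) has dimensions [L^2].
Q (volumetric flow rate) has dimensions [L^3 T^-1].
v (velocity) has dimensions [L T^-1].

Left side: [L^3 T^-1]
Right side: [L^3 T^-1]

Both sides have the same dimensions, so the equation is dimensionally consistent.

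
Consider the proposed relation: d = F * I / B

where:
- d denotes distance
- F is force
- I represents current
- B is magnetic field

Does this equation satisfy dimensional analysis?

No

d (distance) has dimensions [L].
F (force) has dimensions [L M T^-2].
I (current) has dimensions [I].
B (magnetic field) has dimensions [I^-1 M T^-2].

Left side: [L]
Right side: [I^2 L]

The two sides have different dimensions, so the equation is NOT dimensionally consistent.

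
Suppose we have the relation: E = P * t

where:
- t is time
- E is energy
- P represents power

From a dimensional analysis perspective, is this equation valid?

Yes

t (time) has dimensions [T].
E (energy) has dimensions [L^2 M T^-2].
P (power) has dimensions [L^2 M T^-3].

Left side: [L^2 M T^-2]
Right side: [L^2 M T^-2]

Both sides have the same dimensions, so the equation is dimensionally consistent.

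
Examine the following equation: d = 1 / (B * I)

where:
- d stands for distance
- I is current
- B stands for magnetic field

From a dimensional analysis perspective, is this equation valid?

No

d (distance) has dimensions [L].
I (current) has dimensions [I].
B (magnetic field) has dimensions [I^-1 M T^-2].

Left side: [L]
Right side: [M^-1 T^2]

The two sides have different dimensions, so the equation is NOT dimensionally consistent.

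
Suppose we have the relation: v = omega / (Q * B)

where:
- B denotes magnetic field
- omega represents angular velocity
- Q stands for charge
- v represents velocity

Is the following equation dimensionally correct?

No

B (magnetic field) has dimensions [I^-1 M T^-2].
omega (angular velocity) has dimensions [T^-1].
Q (charge) has dimensions [I T].
v (velocity) has dimensions [L T^-1].

Left side: [L T^-1]
Right side: [M^-1]

The two sides have different dimensions, so the equation is NOT dimensionally consistent.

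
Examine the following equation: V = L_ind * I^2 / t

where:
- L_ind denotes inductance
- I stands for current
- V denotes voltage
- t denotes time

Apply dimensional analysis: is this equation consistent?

No

L_ind (inductance) has dimensions [I^-2 L^2 M T^-2].
I (current) has dimensions [I].
V (voltage) has dimensions [I^-1 L^2 M T^-3].
t (time) has dimensions [T].

Left side: [I^-1 L^2 M T^-3]
Right side: [L^2 M T^-3]

The two sides have different dimensions, so the equation is NOT dimensionally consistent.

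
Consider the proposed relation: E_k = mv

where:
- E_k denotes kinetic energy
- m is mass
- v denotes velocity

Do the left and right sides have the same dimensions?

No

E_k (kinetic energy) has dimensions [L^2 M T^-2].
m (mass) has dimensions [M].
v (velocity) has dimensions [L T^-1].

Left side: [L^2 M T^-2]
Right side: [L M T^-1]

The two sides have different dimensions, so the equation is NOT dimensionally consistent.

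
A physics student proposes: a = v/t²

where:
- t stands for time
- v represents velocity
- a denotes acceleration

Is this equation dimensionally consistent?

No

t (time) has dimensions [T].
v (velocity) has dimensions [L T^-1].
a (acceleration) has dimensions [L T^-2].

Left side: [L T^-2]
Right side: [L T^-3]

The two sides have different dimensions, so the equation is NOT dimensionally consistent.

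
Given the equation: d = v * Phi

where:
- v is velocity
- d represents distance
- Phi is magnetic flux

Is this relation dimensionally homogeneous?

No

v (velocity) has dimensions [L T^-1].
d (distance) has dimensions [L].
Phi (magnetic flux) has dimensions [I^-1 L^2 M T^-2].

Left side: [L]
Right side: [I^-1 L^3 M T^-3]

The two sides have different dimensions, so the equation is NOT dimensionally consistent.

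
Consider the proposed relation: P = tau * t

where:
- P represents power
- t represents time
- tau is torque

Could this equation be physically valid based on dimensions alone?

No

P (power) has dimensions [L^2 M T^-3].
t (time) has dimensions [T].
tau (torque) has dimensions [L^2 M T^-2].

Left side: [L^2 M T^-3]
Right side: [L^2 M T^-1]

The two sides have different dimensions, so the equation is NOT dimensionally consistent.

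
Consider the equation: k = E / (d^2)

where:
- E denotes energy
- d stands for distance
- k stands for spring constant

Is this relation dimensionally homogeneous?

Yes

E (energy) has dimensions [L^2 M T^-2].
d (distance) has dimensions [L].
k (spring constant) has dimensions [M T^-2].

Left side: [M T^-2]
Right side: [M T^-2]

Both sides have the same dimensions, so the equation is dimensionally consistent.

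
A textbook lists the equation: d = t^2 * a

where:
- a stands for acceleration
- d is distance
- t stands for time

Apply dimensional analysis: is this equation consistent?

Yes

a (acceleration) has dimensions [L T^-2].
d (distance) has dimensions [L].
t (time) has dimensions [T].

Left side: [L]
Right side: [L]

Both sides have the same dimensions, so the equation is dimensionally consistent.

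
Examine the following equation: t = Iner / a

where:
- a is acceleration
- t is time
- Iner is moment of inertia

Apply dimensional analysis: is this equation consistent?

No

a (acceleration) has dimensions [L T^-2].
t (time) has dimensions [T].
Iner (moment of inertia) has dimensions [L^2 M].

Left side: [T]
Right side: [L M T^2]

The two sides have different dimensions, so the equation is NOT dimensionally consistent.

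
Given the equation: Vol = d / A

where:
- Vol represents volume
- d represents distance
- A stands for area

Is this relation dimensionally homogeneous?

No

Vol (volume) has dimensions [L^3].
d (distance) has dimensions [L].
A (area) has dimensions [L^2].

Left side: [L^3]
Right side: [L^-1]

The two sides have different dimensions, so the equation is NOT dimensionally consistent.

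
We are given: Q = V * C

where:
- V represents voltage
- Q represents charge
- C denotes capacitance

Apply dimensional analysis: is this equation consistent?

Yes

V (voltage) has dimensions [I^-1 L^2 M T^-3].
Q (charge) has dimensions [I T].
C (capacitance) has dimensions [I^2 L^-2 M^-1 T^4].

Left side: [I T]
Right side: [I T]

Both sides have the same dimensions, so the equation is dimensionally consistent.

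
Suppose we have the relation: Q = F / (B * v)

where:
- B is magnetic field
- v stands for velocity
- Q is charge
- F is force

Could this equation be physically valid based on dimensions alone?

Yes

B (magnetic field) has dimensions [I^-1 M T^-2].
v (velocity) has dimensions [L T^-1].
Q (charge) has dimensions [I T].
F (force) has dimensions [L M T^-2].

Left side: [I T]
Right side: [I T]

Both sides have the same dimensions, so the equation is dimensionally consistent.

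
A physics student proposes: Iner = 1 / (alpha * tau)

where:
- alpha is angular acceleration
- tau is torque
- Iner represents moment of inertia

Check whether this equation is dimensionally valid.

No

alpha (angular acceleration) has dimensions [T^-2].
tau (torque) has dimensions [L^2 M T^-2].
Iner (moment of inertia) has dimensions [L^2 M].

Left side: [L^2 M]
Right side: [L^-2 M^-1 T^4]

The two sides have different dimensions, so the equation is NOT dimensionally consistent.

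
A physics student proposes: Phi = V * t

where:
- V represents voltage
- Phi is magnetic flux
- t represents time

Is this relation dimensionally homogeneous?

Yes

V (voltage) has dimensions [I^-1 L^2 M T^-3].
Phi (magnetic flux) has dimensions [I^-1 L^2 M T^-2].
t (time) has dimensions [T].

Left side: [I^-1 L^2 M T^-2]
Right side: [I^-1 L^2 M T^-2]

Both sides have the same dimensions, so the equation is dimensionally consistent.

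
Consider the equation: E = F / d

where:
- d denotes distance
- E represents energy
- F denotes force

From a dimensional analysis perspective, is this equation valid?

No

d (distance) has dimensions [L].
E (energy) has dimensions [L^2 M T^-2].
F (force) has dimensions [L M T^-2].

Left side: [L^2 M T^-2]
Right side: [M T^-2]

The two sides have different dimensions, so the equation is NOT dimensionally consistent.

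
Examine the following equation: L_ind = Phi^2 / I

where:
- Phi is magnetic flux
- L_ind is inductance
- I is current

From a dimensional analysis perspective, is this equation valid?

No

Phi (magnetic flux) has dimensions [I^-1 L^2 M T^-2].
L_ind (inductance) has dimensions [I^-2 L^2 M T^-2].
I (current) has dimensions [I].

Left side: [I^-2 L^2 M T^-2]
Right side: [I^-3 L^4 M^2 T^-4]

The two sides have different dimensions, so the equation is NOT dimensionally consistent.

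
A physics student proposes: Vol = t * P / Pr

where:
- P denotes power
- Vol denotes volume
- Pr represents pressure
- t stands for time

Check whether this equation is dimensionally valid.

Yes

P (power) has dimensions [L^2 M T^-3].
Vol (volume) has dimensions [L^3].
Pr (pressure) has dimensions [L^-1 M T^-2].
t (time) has dimensions [T].

Left side: [L^3]
Right side: [L^3]

Both sides have the same dimensions, so the equation is dimensionally consistent.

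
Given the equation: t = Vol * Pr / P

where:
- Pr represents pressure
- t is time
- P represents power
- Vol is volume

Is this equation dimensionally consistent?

Yes

Pr (pressure) has dimensions [L^-1 M T^-2].
t (time) has dimensions [T].
P (power) has dimensions [L^2 M T^-3].
Vol (volume) has dimensions [L^3].

Left side: [T]
Right side: [T]

Both sides have the same dimensions, so the equation is dimensionally consistent.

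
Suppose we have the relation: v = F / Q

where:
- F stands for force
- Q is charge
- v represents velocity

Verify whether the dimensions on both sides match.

No

F (force) has dimensions [L M T^-2].
Q (charge) has dimensions [I T].
v (velocity) has dimensions [L T^-1].

Left side: [L T^-1]
Right side: [I^-1 L M T^-3]

The two sides have different dimensions, so the equation is NOT dimensionally consistent.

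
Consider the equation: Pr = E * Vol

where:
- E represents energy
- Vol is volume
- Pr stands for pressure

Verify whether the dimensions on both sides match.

No

E (energy) has dimensions [L^2 M T^-2].
Vol (volume) has dimensions [L^3].
Pr (pressure) has dimensions [L^-1 M T^-2].

Left side: [L^-1 M T^-2]
Right side: [L^5 M T^-2]

The two sides have different dimensions, so the equation is NOT dimensionally consistent.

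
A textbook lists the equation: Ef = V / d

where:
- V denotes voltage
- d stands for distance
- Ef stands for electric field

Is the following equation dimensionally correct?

Yes

V (voltage) has dimensions [I^-1 L^2 M T^-3].
d (distance) has dimensions [L].
Ef (electric field) has dimensions [I^-1 L M T^-3].

Left side: [I^-1 L M T^-3]
Right side: [I^-1 L M T^-3]

Both sides have the same dimensions, so the equation is dimensionally consistent.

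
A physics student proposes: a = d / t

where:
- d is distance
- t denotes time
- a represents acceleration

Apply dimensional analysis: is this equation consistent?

No

d (distance) has dimensions [L].
t (time) has dimensions [T].
a (acceleration) has dimensions [L T^-2].

Left side: [L T^-2]
Right side: [L T^-1]

The two sides have different dimensions, so the equation is NOT dimensionally consistent.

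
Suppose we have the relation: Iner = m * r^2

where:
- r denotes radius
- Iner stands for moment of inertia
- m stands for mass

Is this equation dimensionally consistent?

Yes

r (radius) has dimensions [L].
Iner (moment of inertia) has dimensions [L^2 M].
m (mass) has dimensions [M].

Left side: [L^2 M]
Right side: [L^2 M]

Both sides have the same dimensions, so the equation is dimensionally consistent.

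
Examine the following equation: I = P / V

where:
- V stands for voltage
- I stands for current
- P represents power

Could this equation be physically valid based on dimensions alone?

Yes

V (voltage) has dimensions [I^-1 L^2 M T^-3].
I (current) has dimensions [I].
P (power) has dimensions [L^2 M T^-3].

Left side: [I]
Right side: [I]

Both sides have the same dimensions, so the equation is dimensionally consistent.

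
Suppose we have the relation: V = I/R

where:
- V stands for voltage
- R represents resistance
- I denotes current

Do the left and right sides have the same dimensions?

No

V (voltage) has dimensions [I^-1 L^2 M T^-3].
R (resistance) has dimensions [I^-2 L^2 M T^-3].
I (current) has dimensions [I].

Left side: [I^-1 L^2 M T^-3]
Right side: [I^3 L^-2 M^-1 T^3]

The two sides have different dimensions, so the equation is NOT dimensionally consistent.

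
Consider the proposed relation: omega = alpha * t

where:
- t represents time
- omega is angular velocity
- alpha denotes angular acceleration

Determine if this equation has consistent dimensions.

Yes

t (time) has dimensions [T].
omega (angular velocity) has dimensions [T^-1].
alpha (angular acceleration) has dimensions [T^-2].

Left side: [T^-1]
Right side: [T^-1]

Both sides have the same dimensions, so the equation is dimensionally consistent.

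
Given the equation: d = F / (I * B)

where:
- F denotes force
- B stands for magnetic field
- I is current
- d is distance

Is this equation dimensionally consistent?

Yes

F (force) has dimensions [L M T^-2].
B (magnetic field) has dimensions [I^-1 M T^-2].
I (current) has dimensions [I].
d (distance) has dimensions [L].

Left side: [L]
Right side: [L]

Both sides have the same dimensions, so the equation is dimensionally consistent.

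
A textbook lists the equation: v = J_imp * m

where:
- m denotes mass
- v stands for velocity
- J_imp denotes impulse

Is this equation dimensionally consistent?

No

m (mass) has dimensions [M].
v (velocity) has dimensions [L T^-1].
J_imp (impulse) has dimensions [L M T^-1].

Left side: [L T^-1]
Right side: [L M^2 T^-1]

The two sides have different dimensions, so the equation is NOT dimensionally consistent.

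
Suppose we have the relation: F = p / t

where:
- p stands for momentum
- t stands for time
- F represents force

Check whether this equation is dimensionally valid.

Yes

p (momentum) has dimensions [L M T^-1].
t (time) has dimensions [T].
F (force) has dimensions [L M T^-2].

Left side: [L M T^-2]
Right side: [L M T^-2]

Both sides have the same dimensions, so the equation is dimensionally consistent.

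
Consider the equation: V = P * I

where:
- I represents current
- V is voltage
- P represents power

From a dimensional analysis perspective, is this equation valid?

No

I (current) has dimensions [I].
V (voltage) has dimensions [I^-1 L^2 M T^-3].
P (power) has dimensions [L^2 M T^-3].

Left side: [I^-1 L^2 M T^-3]
Right side: [I L^2 M T^-3]

The two sides have different dimensions, so the equation is NOT dimensionally consistent.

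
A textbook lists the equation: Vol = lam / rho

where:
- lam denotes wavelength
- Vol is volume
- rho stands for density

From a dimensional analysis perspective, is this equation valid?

No

lam (wavelength) has dimensions [L].
Vol (volume) has dimensions [L^3].
rho (density) has dimensions [L^-3 M].

Left side: [L^3]
Right side: [L^4 M^-1]

The two sides have different dimensions, so the equation is NOT dimensionally consistent.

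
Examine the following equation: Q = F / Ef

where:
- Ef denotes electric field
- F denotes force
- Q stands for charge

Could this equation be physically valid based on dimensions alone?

Yes

Ef (electric field) has dimensions [I^-1 L M T^-3].
F (force) has dimensions [L M T^-2].
Q (charge) has dimensions [I T].

Left side: [I T]
Right side: [I T]

Both sides have the same dimensions, so the equation is dimensionally consistent.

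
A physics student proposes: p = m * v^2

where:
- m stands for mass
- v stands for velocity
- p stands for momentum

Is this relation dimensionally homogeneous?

No

m (mass) has dimensions [M].
v (velocity) has dimensions [L T^-1].
p (momentum) has dimensions [L M T^-1].

Left side: [L M T^-1]
Right side: [L^2 M T^-2]

The two sides have different dimensions, so the equation is NOT dimensionally consistent.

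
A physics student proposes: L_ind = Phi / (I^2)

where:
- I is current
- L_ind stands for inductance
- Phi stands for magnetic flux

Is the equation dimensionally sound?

No

I (current) has dimensions [I].
L_ind (inductance) has dimensions [I^-2 L^2 M T^-2].
Phi (magnetic flux) has dimensions [I^-1 L^2 M T^-2].

Left side: [I^-2 L^2 M T^-2]
Right side: [I^-3 L^2 M T^-2]

The two sides have different dimensions, so the equation is NOT dimensionally consistent.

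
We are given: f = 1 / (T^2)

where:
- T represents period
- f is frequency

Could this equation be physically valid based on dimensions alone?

No

T (period) has dimensions [T].
f (frequency) has dimensions [T^-1].

Left side: [T^-1]
Right side: [T^-2]

The two sides have different dimensions, so the equation is NOT dimensionally consistent.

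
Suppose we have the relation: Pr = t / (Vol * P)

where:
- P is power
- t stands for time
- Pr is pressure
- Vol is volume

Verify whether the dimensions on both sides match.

No

P (power) has dimensions [L^2 M T^-3].
t (time) has dimensions [T].
Pr (pressure) has dimensions [L^-1 M T^-2].
Vol (volume) has dimensions [L^3].

Left side: [L^-1 M T^-2]
Right side: [L^-5 M^-1 T^4]

The two sides have different dimensions, so the equation is NOT dimensionally consistent.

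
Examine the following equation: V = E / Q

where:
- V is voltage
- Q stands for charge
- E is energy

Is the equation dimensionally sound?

Yes

V (voltage) has dimensions [I^-1 L^2 M T^-3].
Q (charge) has dimensions [I T].
E (energy) has dimensions [L^2 M T^-2].

Left side: [I^-1 L^2 M T^-3]
Right side: [I^-1 L^2 M T^-3]

Both sides have the same dimensions, so the equation is dimensionally consistent.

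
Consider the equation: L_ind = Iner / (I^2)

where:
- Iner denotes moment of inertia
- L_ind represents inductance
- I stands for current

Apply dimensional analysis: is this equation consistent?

No

Iner (moment of inertia) has dimensions [L^2 M].
L_ind (inductance) has dimensions [I^-2 L^2 M T^-2].
I (current) has dimensions [I].

Left side: [I^-2 L^2 M T^-2]
Right side: [I^-2 L^2 M]

The two sides have different dimensions, so the equation is NOT dimensionally consistent.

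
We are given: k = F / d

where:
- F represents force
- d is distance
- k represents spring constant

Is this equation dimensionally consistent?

Yes

F (force) has dimensions [L M T^-2].
d (distance) has dimensions [L].
k (spring constant) has dimensions [M T^-2].

Left side: [M T^-2]
Right side: [M T^-2]

Both sides have the same dimensions, so the equation is dimensionally consistent.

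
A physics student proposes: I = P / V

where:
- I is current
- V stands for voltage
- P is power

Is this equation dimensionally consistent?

Yes

I (current) has dimensions [I].
V (voltage) has dimensions [I^-1 L^2 M T^-3].
P (power) has dimensions [L^2 M T^-3].

Left side: [I]
Right side: [I]

Both sides have the same dimensions, so the equation is dimensionally consistent.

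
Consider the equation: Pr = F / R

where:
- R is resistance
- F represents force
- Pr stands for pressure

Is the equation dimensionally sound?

No

R (resistance) has dimensions [I^-2 L^2 M T^-3].
F (force) has dimensions [L M T^-2].
Pr (pressure) has dimensions [L^-1 M T^-2].

Left side: [L^-1 M T^-2]
Right side: [I^2 L^-1 T]

The two sides have different dimensions, so the equation is NOT dimensionally consistent.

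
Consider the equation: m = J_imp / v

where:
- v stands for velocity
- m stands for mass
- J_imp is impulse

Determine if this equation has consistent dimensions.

Yes

v (velocity) has dimensions [L T^-1].
m (mass) has dimensions [M].
J_imp (impulse) has dimensions [L M T^-1].

Left side: [M]
Right side: [M]

Both sides have the same dimensions, so the equation is dimensionally consistent.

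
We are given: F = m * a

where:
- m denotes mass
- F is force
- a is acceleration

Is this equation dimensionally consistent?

Yes

m (mass) has dimensions [M].
F (force) has dimensions [L M T^-2].
a (acceleration) has dimensions [L T^-2].

Left side: [L M T^-2]
Right side: [L M T^-2]

Both sides have the same dimensions, so the equation is dimensionally consistent.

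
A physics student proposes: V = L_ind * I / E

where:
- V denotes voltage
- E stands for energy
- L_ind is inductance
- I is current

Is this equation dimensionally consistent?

No

V (voltage) has dimensions [I^-1 L^2 M T^-3].
E (energy) has dimensions [L^2 M T^-2].
L_ind (inductance) has dimensions [I^-2 L^2 M T^-2].
I (current) has dimensions [I].

Left side: [I^-1 L^2 M T^-3]
Right side: [I^-1]

The two sides have different dimensions, so the equation is NOT dimensionally consistent.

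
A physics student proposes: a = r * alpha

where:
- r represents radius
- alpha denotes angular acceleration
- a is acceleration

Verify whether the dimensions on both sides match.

Yes

r (radius) has dimensions [L].
alpha (angular acceleration) has dimensions [T^-2].
a (acceleration) has dimensions [L T^-2].

Left side: [L T^-2]
Right side: [L T^-2]

Both sides have the same dimensions, so the equation is dimensionally consistent.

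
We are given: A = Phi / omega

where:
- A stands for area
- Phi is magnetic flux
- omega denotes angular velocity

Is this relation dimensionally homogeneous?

No

A (area) has dimensions [L^2].
Phi (magnetic flux) has dimensions [I^-1 L^2 M T^-2].
omega (angular velocity) has dimensions [T^-1].

Left side: [L^2]
Right side: [I^-1 L^2 M T^-1]

The two sides have different dimensions, so the equation is NOT dimensionally consistent.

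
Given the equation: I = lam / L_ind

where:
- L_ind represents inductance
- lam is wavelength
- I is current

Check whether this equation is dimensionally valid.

No

L_ind (inductance) has dimensions [I^-2 L^2 M T^-2].
lam (wavelength) has dimensions [L].
I (current) has dimensions [I].

Left side: [I]
Right side: [I^2 L^-1 M^-1 T^2]

The two sides have different dimensions, so the equation is NOT dimensionally consistent.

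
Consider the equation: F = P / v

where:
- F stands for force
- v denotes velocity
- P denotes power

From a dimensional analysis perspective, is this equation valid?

Yes

F (force) has dimensions [L M T^-2].
v (velocity) has dimensions [L T^-1].
P (power) has dimensions [L^2 M T^-3].

Left side: [L M T^-2]
Right side: [L M T^-2]

Both sides have the same dimensions, so the equation is dimensionally consistent.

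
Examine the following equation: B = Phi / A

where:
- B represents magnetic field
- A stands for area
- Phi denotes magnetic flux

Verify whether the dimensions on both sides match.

Yes

B (magnetic field) has dimensions [I^-1 M T^-2].
A (area) has dimensions [L^2].
Phi (magnetic flux) has dimensions [I^-1 L^2 M T^-2].

Left side: [I^-1 M T^-2]
Right side: [I^-1 M T^-2]

Both sides have the same dimensions, so the equation is dimensionally consistent.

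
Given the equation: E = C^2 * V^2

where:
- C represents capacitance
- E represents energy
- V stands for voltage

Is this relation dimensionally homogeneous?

No

C (capacitance) has dimensions [I^2 L^-2 M^-1 T^4].
E (energy) has dimensions [L^2 M T^-2].
V (voltage) has dimensions [I^-1 L^2 M T^-3].

Left side: [L^2 M T^-2]
Right side: [I^2 T^2]

The two sides have different dimensions, so the equation is NOT dimensionally consistent.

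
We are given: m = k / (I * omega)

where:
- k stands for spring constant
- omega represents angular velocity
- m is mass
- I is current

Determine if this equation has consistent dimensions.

No

k (spring constant) has dimensions [M T^-2].
omega (angular velocity) has dimensions [T^-1].
m (mass) has dimensions [M].
I (current) has dimensions [I].

Left side: [M]
Right side: [I^-1 M T^-1]

The two sides have different dimensions, so the equation is NOT dimensionally consistent.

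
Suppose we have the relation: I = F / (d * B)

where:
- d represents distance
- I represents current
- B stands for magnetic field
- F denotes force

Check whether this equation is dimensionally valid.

Yes

d (distance) has dimensions [L].
I (current) has dimensions [I].
B (magnetic field) has dimensions [I^-1 M T^-2].
F (force) has dimensions [L M T^-2].

Left side: [I]
Right side: [I]

Both sides have the same dimensions, so the equation is dimensionally consistent.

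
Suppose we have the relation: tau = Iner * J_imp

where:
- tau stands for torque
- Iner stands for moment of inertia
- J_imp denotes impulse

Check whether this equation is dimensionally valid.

No

tau (torque) has dimensions [L^2 M T^-2].
Iner (moment of inertia) has dimensions [L^2 M].
J_imp (impulse) has dimensions [L M T^-1].

Left side: [L^2 M T^-2]
Right side: [L^3 M^2 T^-1]

The two sides have different dimensions, so the equation is NOT dimensionally consistent.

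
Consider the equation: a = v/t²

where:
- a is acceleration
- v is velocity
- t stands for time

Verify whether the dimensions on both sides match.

No

a (acceleration) has dimensions [L T^-2].
v (velocity) has dimensions [L T^-1].
t (time) has dimensions [T].

Left side: [L T^-2]
Right side: [L T^-3]

The two sides have different dimensions, so the equation is NOT dimensionally consistent.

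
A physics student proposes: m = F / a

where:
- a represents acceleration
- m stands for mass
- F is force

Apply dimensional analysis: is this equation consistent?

Yes

a (acceleration) has dimensions [L T^-2].
m (mass) has dimensions [M].
F (force) has dimensions [L M T^-2].

Left side: [M]
Right side: [M]

Both sides have the same dimensions, so the equation is dimensionally consistent.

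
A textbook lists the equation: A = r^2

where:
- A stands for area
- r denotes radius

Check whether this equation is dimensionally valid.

Yes

A (area) has dimensions [L^2].
r (radius) has dimensions [L].

Left side: [L^2]
Right side: [L^2]

Both sides have the same dimensions, so the equation is dimensionally consistent.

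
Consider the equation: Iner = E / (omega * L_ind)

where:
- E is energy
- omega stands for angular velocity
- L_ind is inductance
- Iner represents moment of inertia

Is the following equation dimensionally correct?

No

E (energy) has dimensions [L^2 M T^-2].
omega (angular velocity) has dimensions [T^-1].
L_ind (inductance) has dimensions [I^-2 L^2 M T^-2].
Iner (moment of inertia) has dimensions [L^2 M].

Left side: [L^2 M]
Right side: [I^2 T]

The two sides have different dimensions, so the equation is NOT dimensionally consistent.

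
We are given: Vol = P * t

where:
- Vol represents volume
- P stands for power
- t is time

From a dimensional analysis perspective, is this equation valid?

No

Vol (volume) has dimensions [L^3].
P (power) has dimensions [L^2 M T^-3].
t (time) has dimensions [T].

Left side: [L^3]
Right side: [L^2 M T^-2]

The two sides have different dimensions, so the equation is NOT dimensionally consistent.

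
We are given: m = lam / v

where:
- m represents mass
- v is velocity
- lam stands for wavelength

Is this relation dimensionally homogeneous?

No

m (mass) has dimensions [M].
v (velocity) has dimensions [L T^-1].
lam (wavelength) has dimensions [L].

Left side: [M]
Right side: [T]

The two sides have different dimensions, so the equation is NOT dimensionally consistent.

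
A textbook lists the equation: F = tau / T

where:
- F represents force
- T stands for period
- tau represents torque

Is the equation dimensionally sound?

No

F (force) has dimensions [L M T^-2].
T (period) has dimensions [T].
tau (torque) has dimensions [L^2 M T^-2].

Left side: [L M T^-2]
Right side: [L^2 M T^-3]

The two sides have different dimensions, so the equation is NOT dimensionally consistent.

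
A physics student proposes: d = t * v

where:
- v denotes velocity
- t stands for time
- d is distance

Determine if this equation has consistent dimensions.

Yes

v (velocity) has dimensions [L T^-1].
t (time) has dimensions [T].
d (distance) has dimensions [L].

Left side: [L]
Right side: [L]

Both sides have the same dimensions, so the equation is dimensionally consistent.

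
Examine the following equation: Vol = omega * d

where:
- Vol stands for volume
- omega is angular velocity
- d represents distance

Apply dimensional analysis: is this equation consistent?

No

Vol (volume) has dimensions [L^3].
omega (angular velocity) has dimensions [T^-1].
d (distance) has dimensions [L].

Left side: [L^3]
Right side: [L T^-1]

The two sides have different dimensions, so the equation is NOT dimensionally consistent.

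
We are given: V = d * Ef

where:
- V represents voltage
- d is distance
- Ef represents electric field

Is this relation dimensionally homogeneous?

Yes

V (voltage) has dimensions [I^-1 L^2 M T^-3].
d (distance) has dimensions [L].
Ef (electric field) has dimensions [I^-1 L M T^-3].

Left side: [I^-1 L^2 M T^-3]
Right side: [I^-1 L^2 M T^-3]

Both sides have the same dimensions, so the equation is dimensionally consistent.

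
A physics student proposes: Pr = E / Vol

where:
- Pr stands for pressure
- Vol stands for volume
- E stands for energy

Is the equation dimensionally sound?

Yes

Pr (pressure) has dimensions [L^-1 M T^-2].
Vol (volume) has dimensions [L^3].
E (energy) has dimensions [L^2 M T^-2].

Left side: [L^-1 M T^-2]
Right side: [L^-1 M T^-2]

Both sides have the same dimensions, so the equation is dimensionally consistent.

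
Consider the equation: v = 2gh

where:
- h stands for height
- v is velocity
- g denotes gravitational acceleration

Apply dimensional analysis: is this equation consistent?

No

h (height) has dimensions [L].
v (velocity) has dimensions [L T^-1].
g (gravitational acceleration) has dimensions [L T^-2].

Left side: [L T^-1]
Right side: [L^2 T^-2]

The two sides have different dimensions, so the equation is NOT dimensionally consistent.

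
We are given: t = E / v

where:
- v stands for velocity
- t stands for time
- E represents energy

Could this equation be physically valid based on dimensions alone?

No

v (velocity) has dimensions [L T^-1].
t (time) has dimensions [T].
E (energy) has dimensions [L^2 M T^-2].

Left side: [T]
Right side: [L M T^-1]

The two sides have different dimensions, so the equation is NOT dimensionally consistent.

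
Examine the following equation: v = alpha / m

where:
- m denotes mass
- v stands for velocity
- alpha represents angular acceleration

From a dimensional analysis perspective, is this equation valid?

No

m (mass) has dimensions [M].
v (velocity) has dimensions [L T^-1].
alpha (angular acceleration) has dimensions [T^-2].

Left side: [L T^-1]
Right side: [M^-1 T^-2]

The two sides have different dimensions, so the equation is NOT dimensionally consistent.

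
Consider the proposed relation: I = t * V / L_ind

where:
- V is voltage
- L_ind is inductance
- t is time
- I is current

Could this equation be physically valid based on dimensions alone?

Yes

V (voltage) has dimensions [I^-1 L^2 M T^-3].
L_ind (inductance) has dimensions [I^-2 L^2 M T^-2].
t (time) has dimensions [T].
I (current) has dimensions [I].

Left side: [I]
Right side: [I]

Both sides have the same dimensions, so the equation is dimensionally consistent.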